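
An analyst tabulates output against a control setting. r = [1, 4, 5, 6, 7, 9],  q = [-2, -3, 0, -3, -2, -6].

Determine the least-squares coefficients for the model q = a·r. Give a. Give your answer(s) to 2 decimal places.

Forming AᵀA = [[208]] and Aᵀq = [-100]ᵀ gives AᵀA·[a]ᵀ = Aᵀq.
a = (-100)/208 = -0.480769.

a = -0.48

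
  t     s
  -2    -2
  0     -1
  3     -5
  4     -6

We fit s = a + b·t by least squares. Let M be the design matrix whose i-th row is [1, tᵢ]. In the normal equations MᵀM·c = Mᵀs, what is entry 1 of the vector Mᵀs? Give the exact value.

Entry 1 ↔ basis 1, so (Mᵀs)_{1} = Σᵢ sᵢ = (1)·(-2) + (1)·(-1) + (1)·(-5) + (1)·(-6) = -14.

-14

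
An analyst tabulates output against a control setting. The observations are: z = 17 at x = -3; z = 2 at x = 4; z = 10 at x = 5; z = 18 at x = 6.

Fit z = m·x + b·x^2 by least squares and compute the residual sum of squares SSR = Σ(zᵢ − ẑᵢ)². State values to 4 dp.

Forming AᵀA = [[86, 378]; [378, 2258]] and Aᵀz = [115, 1083]ᵀ gives AᵀA·[m, b]ᵀ = Aᵀz.
det = 86·2258 − 378² = 51304.
m = (115·2258 − 378·1083)/51304 = -18713/6413; b = (86·1083 − 378·115)/51304 = 12417/12826.
Residuals: -113/242, -11658/6413, 4965/12826, 4206/6413; SSR = 52621/12826.

SSR = 4.1027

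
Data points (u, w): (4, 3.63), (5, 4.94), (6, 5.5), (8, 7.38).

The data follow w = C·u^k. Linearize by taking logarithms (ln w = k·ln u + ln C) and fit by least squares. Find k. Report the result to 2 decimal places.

k = 0.99

Linearized form: ln w = k·ln u + ln C. From the 4 transformed points,
Sums: Σln u = 6.8669, Σ(ln u)² = 12.0466, Σln w = 6.5901, Σln u·ln w = 11.5689.
Normal system: [[12.0466, 6.8669]; [6.8669, 4]]·[k, ln C]ᵀ = [11.5689, 6.5901]ᵀ.
Slope k = (n·Σln u·ln w − Σln u·Σln w)/(n·Σ(ln u)² − (Σln u)²) = (4·11.5689 − 6.8669·6.5901)/1.0316 = 0.99062; ln C = (Σln w − k·Σln u)/n = -0.05310.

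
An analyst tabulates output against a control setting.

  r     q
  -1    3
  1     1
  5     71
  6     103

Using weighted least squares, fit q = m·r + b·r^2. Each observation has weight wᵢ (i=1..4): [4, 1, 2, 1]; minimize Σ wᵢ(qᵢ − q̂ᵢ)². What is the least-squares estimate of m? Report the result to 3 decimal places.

AᵀWA·[m, b]ᵀ = AᵀWq reads: 91·m + 463·b = 1317;  463·m + 2551·b = 7271.
(Σwᵢ·r·r = 91, Σwᵢ·r·r^2 = 463, Σwᵢ·r^2·r^2 = 2551, Σwᵢ·r·q = 1317, Σwᵢ·r^2·q = 7271.)
Eliminating b: 2551·(row 1) − 463·(row 2) gives 17772·m = 2551·1317 − 463·7271 = -6806, so m = -3403/8886.
Then b = (7271 − 463·(-3403/8886))/2551 = 25945/8886.

m = -0.383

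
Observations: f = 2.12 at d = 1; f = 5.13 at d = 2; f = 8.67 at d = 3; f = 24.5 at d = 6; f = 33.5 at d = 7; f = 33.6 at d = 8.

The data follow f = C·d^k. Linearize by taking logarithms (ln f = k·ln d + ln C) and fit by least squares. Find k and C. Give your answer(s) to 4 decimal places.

k = 1.3833, C = 2.0292

With ln fᵢ as the transformed response and ln dᵢ as the regressor:
Over the data: Σln d = 7.6089, Σ(ln d)² = 13.0084, Σln f = 14.7711, Σln d·ln f = 23.3789.
Normal system: [[13.0084, 7.6089]; [7.6089, 6]]·[k, ln C]ᵀ = [23.3789, 14.7711]ᵀ.
Solving (det = 20.1558): k = 1.38331, ln C = 0.70762, so C = exp(0.70762) = 2.02916.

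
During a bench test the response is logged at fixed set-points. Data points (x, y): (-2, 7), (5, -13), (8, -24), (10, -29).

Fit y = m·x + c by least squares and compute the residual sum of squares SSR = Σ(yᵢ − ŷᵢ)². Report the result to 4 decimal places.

SSR = 1.8912

The normal equations are: 193·m + 21·c = -561;  21·m + 4·c = -59.
Eliminating c: 4·(row 1) − 21·(row 2) gives 331·m = 4·(-561) − 21·(-59) = -1005, so m = -1005/331.
Then c = ((-59) − 21·(-1005/331))/4 = 394/331.
Residuals: -87/331, 328/331, -298/331, 57/331; SSR = 626/331.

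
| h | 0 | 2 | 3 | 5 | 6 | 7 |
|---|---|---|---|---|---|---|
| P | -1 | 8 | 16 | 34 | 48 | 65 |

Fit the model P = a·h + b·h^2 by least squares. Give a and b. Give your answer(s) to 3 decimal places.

a = 1.777, b = 1.055

Setting ∂/∂a … = 0 gives: 123·a + 719·b = 977;  719·a + 4419·b = 5939.
(Σh·h = 123, Σh·h^2 = 719, Σh^2·h^2 = 4419, Σh·P = 977, Σh^2·P = 5939.)
Eliminating b: 4419·(row 1) − 719·(row 2) gives 26576·a = 4419·977 − 719·5939 = 47222, so a = 23611/13288.
Then b = (5939 − 719·(23611/13288))/4419 = 14017/13288.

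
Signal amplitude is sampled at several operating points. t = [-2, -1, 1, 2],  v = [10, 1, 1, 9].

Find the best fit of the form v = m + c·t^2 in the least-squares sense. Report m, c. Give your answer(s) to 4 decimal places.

m = -1.8333, c = 2.8333

With design matrix M, MᵀM = [[4, 10]; [10, 34]] and Mᵀv = [21, 78]ᵀ.
Eliminating c: 34·(row 1) − 10·(row 2) gives 36·m = 34·21 − 10·78 = -66, so m = -11/6.
Then c = (78 − 10·(-11/6))/34 = 17/6.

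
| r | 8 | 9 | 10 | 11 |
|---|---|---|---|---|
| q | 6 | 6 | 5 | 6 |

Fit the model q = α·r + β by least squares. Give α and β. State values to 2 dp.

Sums needed: Σr·r = 366, Σr = 38, Σ1 = 4.
And Σr·q = 218, Σq = 23.
det = 366·4 − 38² = 20.
α = (218·4 − 38·23)/20 = -1/10; β = (366·23 − 38·218)/20 = 67/10.

α = -0.10, β = 6.70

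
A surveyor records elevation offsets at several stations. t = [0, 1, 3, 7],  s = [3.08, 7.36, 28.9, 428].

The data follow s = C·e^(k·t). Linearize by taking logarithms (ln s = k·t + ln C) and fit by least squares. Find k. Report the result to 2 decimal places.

k = 0.70

Linearized form: ln s = k·t + ln C. From the 4 transformed points,
AᵀA = [[59.0000, 11.0000]; [11.0000, 4]], rhs = [54.5014, 12.5440]ᵀ  (here Σt = 11.0000, Σ(t)² = 59.0000, Σln s = 12.5440, Σt·ln s = 54.5014).
Solving (det = 115.0000): k = 0.69585, ln C = 1.22241.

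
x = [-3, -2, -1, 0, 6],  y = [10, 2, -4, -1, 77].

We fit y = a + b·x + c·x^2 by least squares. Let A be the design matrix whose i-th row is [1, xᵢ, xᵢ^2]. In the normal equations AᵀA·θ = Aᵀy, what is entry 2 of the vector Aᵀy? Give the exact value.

Entry 2 ↔ basis x, so (Aᵀy)_{2} = Σᵢ (x)·yᵢ = (-3)·(10) + (-2)·(2) + (-1)·(-4) + (0)·(-1) + (6)·(77) = 432.

432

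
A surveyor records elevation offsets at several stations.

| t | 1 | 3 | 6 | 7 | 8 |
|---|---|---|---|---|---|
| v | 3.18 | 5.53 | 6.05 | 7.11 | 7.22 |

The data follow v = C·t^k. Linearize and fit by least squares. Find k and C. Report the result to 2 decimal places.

Linearized form: ln v = k·ln t + ln C. From the 5 transformed points,
AᵀA = [[12.5280, 6.9157]; [6.9157, 5]], rhs = [13.0318, 8.6055]ᵀ  (here Σln t = 6.9157, Σ(ln t)² = 12.5280, Σln v = 8.6055, Σln t·ln v = 13.0318).
Slope k = (n·Σln t·ln v − Σln t·Σln v)/(n·Σ(ln t)² − (Σln t)²) = (5·13.0318 − 6.9157·8.6055)/14.8127 = 0.38114; ln C = (Σln v − k·Σln t)/n = 1.19393, so C = exp(1.19393) = 3.30002.

k = 0.38, C = 3.30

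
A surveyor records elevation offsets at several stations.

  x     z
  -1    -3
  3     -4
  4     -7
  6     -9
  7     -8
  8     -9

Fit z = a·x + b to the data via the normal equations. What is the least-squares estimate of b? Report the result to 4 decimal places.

b = -3.3863

Setting ∂/∂a … = 0 gives: 175·a + 27·b = -219;  27·a + 6·b = -40.
(Σx·x = 175, Σx = 27, Σ1 = 6, Σx·z = -219, Σz = -40.)
Δ = 175·6 − 27² = 321.
a = ((-219)·6 − 27·(-40))/321 = -78/107; b = (175·(-40) − 27·(-219))/321 = -1087/321.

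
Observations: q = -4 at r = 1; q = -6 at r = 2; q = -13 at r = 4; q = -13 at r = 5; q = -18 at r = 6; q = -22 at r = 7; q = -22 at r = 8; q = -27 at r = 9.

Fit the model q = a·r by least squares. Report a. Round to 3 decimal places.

a = -2.949

With design matrix X, XᵀX = [[276]] and Xᵀq = [-814]ᵀ.
a = (-814)/276 = -2.94928.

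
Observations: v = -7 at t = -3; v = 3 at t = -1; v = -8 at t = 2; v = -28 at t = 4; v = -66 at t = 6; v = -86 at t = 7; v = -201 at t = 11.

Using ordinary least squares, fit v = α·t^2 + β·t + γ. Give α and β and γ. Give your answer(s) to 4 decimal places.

α = -1.5098, β = -1.8847, γ = 1.7593

The normal system MᵀM·[α, β, γ]ᵀ = Mᵀv is [[18692, 1934, 236]; [1934, 236, 26]; [236, 26, 7]]·[α, β, γ]ᵀ = [-31451, -3319, -393]ᵀ.
Solving the 3×3 system (Gaussian elimination) gives α = -2001011/1325346, β = -2497843/1325346, γ = 35328/20081.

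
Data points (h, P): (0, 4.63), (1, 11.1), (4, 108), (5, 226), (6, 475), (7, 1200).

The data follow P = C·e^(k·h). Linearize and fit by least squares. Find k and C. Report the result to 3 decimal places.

k = 0.778, C = 4.790

Let Y = ln P. Fitting Y = k·h + ln C by least squares:
XᵀX = [[127.0000, 23.0000]; [23.0000, 6]], rhs = [134.8486, 27.2956]ᵀ  (here Σh = 23.0000, Σ(h)² = 127.0000, Σln P = 27.2956, Σh·ln P = 134.8486).
Solving (det = 233.0000): k = 0.77808, ln C = 1.56660, so C = exp(1.56660) = 4.79036.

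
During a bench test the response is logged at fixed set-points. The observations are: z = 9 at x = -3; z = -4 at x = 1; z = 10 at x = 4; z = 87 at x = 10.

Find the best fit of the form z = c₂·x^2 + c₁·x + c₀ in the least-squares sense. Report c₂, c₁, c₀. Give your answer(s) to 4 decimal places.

c₂ = 0.9954, c₁ = -0.9331, c₀ = -3.0565

Normal-equation sums: Σx^2·x^2 = 10338, Σx^2·x = 1038, Σx^2 = 126, Σx·x = 126, Σx = 12, Σ1 = 4.
Right-hand side: Σx^2·z = 8937, Σx·z = 879, Σz = 102.
So AᵀA·[c₂, c₁, c₀]ᵀ = Aᵀz: [[10338, 1038, 126]; [1038, 126, 12]; [126, 12, 4]]·[c₂, c₁, c₀]ᵀ = [8937, 879, 102]ᵀ.
Row-reducing yields c₂ = 1522/1529, c₁ = -1297/1390, c₀ = -23367/7645.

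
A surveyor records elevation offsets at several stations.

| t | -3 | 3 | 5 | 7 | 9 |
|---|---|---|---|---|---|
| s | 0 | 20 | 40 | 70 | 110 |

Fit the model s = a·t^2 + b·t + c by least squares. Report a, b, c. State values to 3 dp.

Compute the Gram sums: Σt^2·t^2 = 9749, Σt^2·t = 1197, Σt^2 = 173, Σt·t = 173, Σt = 21, Σ1 = 5.
Right-hand side: Σt^2·s = 13520, Σt·s = 1740, Σs = 240.
Normal equations: [[9749, 1197, 173]; [1197, 173, 21]; [173, 21, 5]]·[a, b, c]ᵀ = [13520, 1740, 240]ᵀ.
Row-reducing yields a = 7655/7644, b = 40/13, c = 3265/7644.

a = 1.001, b = 3.077, c = 0.427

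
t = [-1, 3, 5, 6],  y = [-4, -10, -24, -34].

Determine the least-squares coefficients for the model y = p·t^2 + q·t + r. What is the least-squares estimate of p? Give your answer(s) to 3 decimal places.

p = -0.930

The normal equations are: 2003·p + 367·q + 71·r = -1918;  367·p + 71·q + 13·r = -350;  71·p + 13·q + 4·r = -72.
(Σt^2·t^2 = 2003, Σt^2·t = 367, Σt^2 = 71, Σt·t = 71, Σt = 13, Σ1 = 4, Σt^2·y = -1918, Σt·y = -350, Σy = -72.)
Inverting the 3×3 Gram matrix, [p, q, r]ᵀ = [-173/186, 347/930, -419/155]ᵀ.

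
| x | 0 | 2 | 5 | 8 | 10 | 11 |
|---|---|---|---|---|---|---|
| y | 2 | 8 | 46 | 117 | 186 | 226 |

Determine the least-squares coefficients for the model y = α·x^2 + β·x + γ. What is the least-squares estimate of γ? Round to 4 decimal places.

With design matrix A, AᵀA = [[29378, 2976, 314]; [2976, 314, 36]; [314, 36, 6]] and Aᵀy = [54616, 5528, 585]ᵀ.
Solving the 3×3 system (Gaussian elimination) gives α = 31809/16324, β = -9151/8162, γ = 36731/16324.

γ = 2.2501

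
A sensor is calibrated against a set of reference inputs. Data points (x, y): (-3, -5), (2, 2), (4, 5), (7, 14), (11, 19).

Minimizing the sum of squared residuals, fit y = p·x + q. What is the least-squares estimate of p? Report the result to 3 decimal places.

Entries of MᵀM: Σx·x = 199, Σx = 21, Σ1 = 5.
Moment sums: Σx·y = 346, Σy = 35.
Normal equations: [[199, 21]; [21, 5]]·[p, q]ᵀ = [346, 35]ᵀ.
Δ = 199·5 − 21² = 554.
p = (346·5 − 21·35)/554 = 995/554; q = (199·35 − 21·346)/554 = -301/554.

p = 1.796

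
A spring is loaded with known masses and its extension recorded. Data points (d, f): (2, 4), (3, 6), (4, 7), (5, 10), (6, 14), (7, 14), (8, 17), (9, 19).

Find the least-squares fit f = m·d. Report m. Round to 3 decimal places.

Entries of XᵀX: Σd·d = 284.
And Σd·f = 593.
So XᵀX·[m]ᵀ = Xᵀf: [[284]]·[m]ᵀ = [593]ᵀ.
m = 593/284 = 2.08803.

m = 2.088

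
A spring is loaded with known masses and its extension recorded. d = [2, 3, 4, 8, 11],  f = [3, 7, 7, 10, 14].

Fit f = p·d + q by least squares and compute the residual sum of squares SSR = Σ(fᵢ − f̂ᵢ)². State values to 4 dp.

Setting ∂/∂p … = 0 gives: 214·p + 28·q = 289;  28·p + 5·q = 41.
Δ = 214·5 − 28² = 286.
p = (289·5 − 28·41)/286 = 27/26; q = (214·41 − 28·289)/286 = 31/13.
Residuals: -19/13, 3/2, 6/13, -9/13, 5/26; SSR = 133/26.

SSR = 5.1154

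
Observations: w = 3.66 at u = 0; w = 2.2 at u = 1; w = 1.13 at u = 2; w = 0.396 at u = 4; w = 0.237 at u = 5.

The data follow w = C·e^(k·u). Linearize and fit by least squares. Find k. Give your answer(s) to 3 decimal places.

k = -0.552

With ln wᵢ as the transformed response and uᵢ as the regressor:
Sums: Σu = 12.0000, Σ(u)² = 46.0000, Σln w = -0.1579, Σu·ln w = -9.8709.
Normal system: [[46.0000, 12.0000]; [12.0000, 5]]·[k, ln C]ᵀ = [-9.8709, -0.1579]ᵀ.
Solving (det = 86.0000): k = -0.55186, ln C = 1.29288.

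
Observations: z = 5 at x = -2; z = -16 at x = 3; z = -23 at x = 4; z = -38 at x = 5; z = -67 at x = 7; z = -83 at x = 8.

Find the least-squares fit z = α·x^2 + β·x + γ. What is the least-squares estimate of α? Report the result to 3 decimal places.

With design matrix A, AᵀA = [[7475, 1063, 167]; [1063, 167, 25]; [167, 25, 6]] and Aᵀz = [-10037, -1473, -222]ᵀ.
Row-reducing yields α = -123611/128424, β = -397727/128424, γ = 57669/21404.

α = -0.963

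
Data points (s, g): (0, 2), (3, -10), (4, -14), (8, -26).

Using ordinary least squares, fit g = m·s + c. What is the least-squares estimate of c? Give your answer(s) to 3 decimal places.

c = 1.053

Normal-equation sums: Σs·s = 89, Σs = 15, Σ1 = 4.
Right-hand side: Σs·g = -294, Σg = -48.
Normal equations: [[89, 15]; [15, 4]]·[m, c]ᵀ = [-294, -48]ᵀ.
Determinant 89·4 − 15² = 131.
m = ((-294)·4 − 15·(-48))/131 = -456/131; c = (89·(-48) − 15·(-294))/131 = 138/131.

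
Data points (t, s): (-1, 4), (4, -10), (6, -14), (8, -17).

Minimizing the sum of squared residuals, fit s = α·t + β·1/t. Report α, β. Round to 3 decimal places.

The normal equations are: 117·α + 4·β = -264;  4·α + (637/576)·β = -263/24.
Δ = 117·(637/576) − 4² = 7257/64.
α = ((-264)·(637/576) − 4·(-263/24))/(7257/64) = -15880/7257; β = (117·(-263/24) − 4·(-264))/(7257/64) = -4824/2419.

α = -2.188, β = -1.994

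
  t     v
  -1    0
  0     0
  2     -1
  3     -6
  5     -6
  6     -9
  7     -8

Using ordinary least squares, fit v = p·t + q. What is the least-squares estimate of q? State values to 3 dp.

q = -0.521

With design matrix A, AᵀA = [[124, 22]; [22, 7]] and Aᵀv = [-160, -30]ᵀ.
Determinant 124·7 − 22² = 384.
p = ((-160)·7 − 22·(-30))/384 = -115/96; q = (124·(-30) − 22·(-160))/384 = -25/48.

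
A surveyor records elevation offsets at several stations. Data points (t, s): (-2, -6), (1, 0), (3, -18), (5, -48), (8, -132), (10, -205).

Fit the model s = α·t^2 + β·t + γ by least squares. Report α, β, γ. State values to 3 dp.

Setting ∂/∂α … = 0 gives: 14819·α + 1657·β + 203·γ = -30334;  1657·α + 203·β + 25·γ = -3388;  203·α + 25·β + 6·γ = -409.
Solving the 3×3 system (Gaussian elimination) gives α = -793505/383448, β = -20213/383448, γ = 33032/15977.

α = -2.069, β = -0.053, γ = 2.067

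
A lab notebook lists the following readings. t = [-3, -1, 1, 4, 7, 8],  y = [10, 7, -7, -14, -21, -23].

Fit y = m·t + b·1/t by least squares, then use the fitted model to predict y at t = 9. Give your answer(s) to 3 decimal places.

ŷ = -26.549

XᵀX·[m, b]ᵀ = Xᵀy reads: 140·m + 6·b = -431;  6·m + (62365/28224)·b = -641/24.
(Σt·t = 140, Σt·1/t = 6, Σ1/t·1/t = 62365/28224, Σt·y = -431, Σ1/t·y = -641/24.)
Eliminating b: (62365/28224)·(row 1) − 6·(row 2) gives (275537/1008)·m = (62365/28224)·(-431) − 6·(-641/24) = -22356419/28224, so m = -22356419/7715036.
Then b = ((-641/24) − 6·(-22356419/7715036))/(62365/28224) = -1162392/275537.
At t = 9: ŷ = (-22356419/7715036)·(9) + (-1162392/275537)·(1/9) = -614472305/23145108.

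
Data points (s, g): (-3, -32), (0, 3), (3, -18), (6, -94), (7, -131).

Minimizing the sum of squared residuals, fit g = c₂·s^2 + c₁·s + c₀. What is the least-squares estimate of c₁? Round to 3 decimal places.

Entries of AᵀA: Σs^2·s^2 = 3859, Σs^2·s = 559, Σs^2 = 103, Σs·s = 103, Σs = 13, Σ1 = 5.
For Aᵀg: Σs^2·g = -10253, Σs·g = -1439, Σg = -272.
Normal equations: [[3859, 559, 103]; [559, 103, 13]; [103, 13, 5]]·[c₂, c₁, c₀]ᵀ = [-10253, -1439, -272]ᵀ.
Solving the 3×3 system (Gaussian elimination) gives c₂ = -30185/9838, c₁ = 22983/9838, c₀ = 13434/4919.

c₁ = 2.336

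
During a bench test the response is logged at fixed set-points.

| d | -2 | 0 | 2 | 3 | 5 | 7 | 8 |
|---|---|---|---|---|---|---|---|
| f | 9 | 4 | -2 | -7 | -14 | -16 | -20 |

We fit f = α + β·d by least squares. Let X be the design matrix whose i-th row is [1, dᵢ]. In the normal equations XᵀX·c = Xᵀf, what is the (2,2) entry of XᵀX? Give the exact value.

155

Row 2 ↔ basis d, column 2 ↔ basis d, so (XᵀX)_{2,2} = Σᵢ (d)·(d) = (-2)·(-2) + (0)·(0) + (2)·(2) + (3)·(3) + (5)·(5) + (7)·(7) + (8)·(8) = 155.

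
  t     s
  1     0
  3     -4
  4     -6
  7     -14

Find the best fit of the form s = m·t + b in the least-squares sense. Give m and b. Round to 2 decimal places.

AᵀA·[m, b]ᵀ = Aᵀs reads: 75·m + 15·b = -134;  15·m + 4·b = -24.
(Σt·t = 75, Σt = 15, Σ1 = 4, Σt·s = -134, Σs = -24.)
Determinant 75·4 − 15² = 75.
m = ((-134)·4 − 15·(-24))/75 = -176/75; b = (75·(-24) − 15·(-134))/75 = 14/5.

m = -2.35, b = 2.80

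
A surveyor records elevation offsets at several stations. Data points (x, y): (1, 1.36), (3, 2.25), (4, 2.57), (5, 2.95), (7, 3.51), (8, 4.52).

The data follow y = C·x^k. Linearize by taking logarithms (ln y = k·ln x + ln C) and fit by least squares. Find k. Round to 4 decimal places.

k = 0.5368

Let Y = ln y. Fitting Y = k·ln x + ln C by least squares:
Σln x = 8.1197, Σ(ln x)² = 13.8297, Σln y = 5.9083, Σln x·ln y = 9.5207.
Equations: 13.8297·k + 8.1197·ln C = 9.5207;  8.1197·k + 6·ln C = 5.9083.
Solving (det = 17.0487): k = 0.53676, ln C = 0.25833.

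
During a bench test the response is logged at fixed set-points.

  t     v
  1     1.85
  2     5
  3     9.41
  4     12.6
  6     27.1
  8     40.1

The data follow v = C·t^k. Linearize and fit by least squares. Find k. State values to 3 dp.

Linearized form: ln v = k·ln t + ln C. From the 6 transformed points,
AᵀA = [[11.1437, 7.0493]; [7.0493, 6]], rhs = [20.6788, 13.9910]ᵀ  (here Σln t = 7.0493, Σ(ln t)² = 11.1437, Σln v = 13.9910, Σln t·ln v = 20.6788).
Solving (det = 17.1702): k = 1.48204, ln C = 0.59062.

k = 1.482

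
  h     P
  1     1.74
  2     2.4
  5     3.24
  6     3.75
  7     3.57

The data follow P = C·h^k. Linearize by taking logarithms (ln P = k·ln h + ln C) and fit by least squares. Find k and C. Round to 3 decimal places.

With ln Pᵢ as the transformed response and ln hᵢ as the regressor:
Σln h = 6.0403, Σ(ln h)² = 10.0677, Σln P = 5.1992, Σln h·ln P = 7.3434.
Equations: 10.0677·k + 6.0403·ln C = 7.3434;  6.0403·k + 5·ln C = 5.1992.
Solving (det = 13.8539): k = 0.38345, ln C = 0.57662, so C = exp(0.57662) = 1.78002.

k = 0.383, C = 1.780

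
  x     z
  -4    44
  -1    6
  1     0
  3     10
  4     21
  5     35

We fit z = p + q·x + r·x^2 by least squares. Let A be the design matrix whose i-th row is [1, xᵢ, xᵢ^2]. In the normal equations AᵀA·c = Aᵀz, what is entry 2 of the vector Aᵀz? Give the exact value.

107

Entry 2 ↔ basis x, so (Aᵀz)_{2} = Σᵢ (x)·zᵢ = (-4)·(44) + (-1)·(6) + (1)·(0) + (3)·(10) + (4)·(21) + (5)·(35) = 107.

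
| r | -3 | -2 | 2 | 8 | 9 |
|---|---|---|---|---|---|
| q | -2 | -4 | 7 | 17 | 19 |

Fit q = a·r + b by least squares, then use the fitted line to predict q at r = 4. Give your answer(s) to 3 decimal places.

Setting ∂/∂a … = 0 gives: 162·a + 14·b = 335;  14·a + 5·b = 37.
Eliminating b: 5·(row 1) − 14·(row 2) gives 614·a = 5·335 − 14·37 = 1157, so a = 1157/614.
Then b = (37 − 14·(1157/614))/5 = 652/307.
At r = 4: q̂ = (1157/614)·(4) + (652/307)·(1) = 2966/307.

q̂ = 9.661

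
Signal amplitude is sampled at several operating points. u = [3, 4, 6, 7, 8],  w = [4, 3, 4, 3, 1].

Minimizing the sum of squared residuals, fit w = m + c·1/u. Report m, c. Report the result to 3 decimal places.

m = 1.316, c = 8.274

The normal system MᵀM·[m, c]ᵀ = Mᵀw is [[5, 57/56]; [57/56, 6701/28224]]·[m, c]ᵀ = [15, 185/56]ᵀ.
Eliminating c: (6701/28224)·(row 1) − (57/56)·(row 2) gives (533/3528)·m = (6701/28224)·15 − (57/56)·(185/56) = 935/4704, so m = 2805/2132.
Then c = ((185/56) − (57/56)·(2805/2132))/(6701/28224) = 4410/533.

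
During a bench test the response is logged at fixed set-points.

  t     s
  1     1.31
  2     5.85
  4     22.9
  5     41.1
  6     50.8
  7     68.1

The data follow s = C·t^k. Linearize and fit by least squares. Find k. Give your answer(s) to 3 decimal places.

Linearized form: ln s = k·ln t + ln C. From the 6 transformed points,
Σln t = 7.4265, Σ(ln t)² = 11.9895, Σln s = 17.0325, Σln t·ln s = 26.7973.
Equations: 11.9895·k + 7.4265·ln C = 26.7973;  7.4265·k + 6·ln C = 17.0325.
Solving (det = 16.7835): k = 2.04313, ln C = 0.30985.

k = 2.043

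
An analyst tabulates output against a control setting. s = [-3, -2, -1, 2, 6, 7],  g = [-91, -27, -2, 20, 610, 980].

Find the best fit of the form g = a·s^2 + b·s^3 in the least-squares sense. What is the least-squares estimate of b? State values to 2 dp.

b = 3.01

Compute the Gram sums: Σs^2·s^2 = 3811, Σs^2·s^3 = 24339, Σs^3·s^3 = 165163.
Right-hand side: Σs^2·g = 69131, Σs^3·g = 470735.
So XᵀX·[a, b]ᵀ = Xᵀg: [[3811, 24339]; [24339, 165163]]·[a, b]ᵀ = [69131, 470735]ᵀ.
Eliminating b: 165163·(row 1) − 24339·(row 2) gives 37049272·a = 165163·69131 − 24339·470735 = -39335812, so a = -9833953/9262318.
Then b = (470735 − 24339·(-9833953/9262318))/165163 = 27847919/9262318.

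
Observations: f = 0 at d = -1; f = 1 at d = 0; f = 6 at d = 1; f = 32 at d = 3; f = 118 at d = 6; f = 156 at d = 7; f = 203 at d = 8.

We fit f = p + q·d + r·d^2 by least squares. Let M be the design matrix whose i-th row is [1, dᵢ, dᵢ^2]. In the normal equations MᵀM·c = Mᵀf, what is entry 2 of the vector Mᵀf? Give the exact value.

3526

Entry 2 ↔ basis d, so (Mᵀf)_{2} = Σᵢ (d)·fᵢ = (-1)·(0) + (0)·(1) + (1)·(6) + (3)·(32) + (6)·(118) + (7)·(156) + (8)·(203) = 3526.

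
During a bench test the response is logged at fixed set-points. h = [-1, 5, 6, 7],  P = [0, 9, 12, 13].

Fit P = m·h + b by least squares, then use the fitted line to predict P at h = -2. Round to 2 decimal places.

P̂ = -1.74

Entries of AᵀA: Σh·h = 111, Σh = 17, Σ1 = 4.
Moment sums: Σh·P = 208, ΣP = 34.
So AᵀA·[m, b]ᵀ = AᵀP: [[111, 17]; [17, 4]]·[m, b]ᵀ = [208, 34]ᵀ.
Eliminating b: 4·(row 1) − 17·(row 2) gives 155·m = 4·208 − 17·34 = 254, so m = 254/155.
Then b = (34 − 17·(254/155))/4 = 238/155.
At h = -2: P̂ = (254/155)·(-2) + (238/155)·(1) = -54/31.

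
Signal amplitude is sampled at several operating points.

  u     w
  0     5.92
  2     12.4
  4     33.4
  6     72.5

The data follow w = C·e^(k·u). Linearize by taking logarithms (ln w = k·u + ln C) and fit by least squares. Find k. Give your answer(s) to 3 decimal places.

Linearized form: ln w = k·u + ln C. From the 4 transformed points,
Σu = 12.0000, Σ(u)² = 56.0000, Σln w = 12.0882, Σu·ln w = 44.7711.
Equations: 56.0000·k + 12.0000·ln C = 44.7711;  12.0000·k + 4·ln C = 12.0882.
Solving (det = 80.0000): k = 0.42533, ln C = 1.74605.

k = 0.425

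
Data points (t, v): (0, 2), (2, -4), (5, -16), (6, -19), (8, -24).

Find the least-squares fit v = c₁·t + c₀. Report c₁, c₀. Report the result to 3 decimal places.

Sums needed: Σt·t = 129, Σt = 21, Σ1 = 5.
Right-hand side: Σt·v = -394, Σv = -61.
MᵀM·[c₁, c₀]ᵀ = Mᵀv becomes [[129, 21]; [21, 5]]·[c₁, c₀]ᵀ = [-394, -61]ᵀ.
Determinant 129·5 − 21² = 204.
c₁ = ((-394)·5 − 21·(-61))/204 = -689/204; c₀ = (129·(-61) − 21·(-394))/204 = 135/68.

c₁ = -3.377, c₀ = 1.985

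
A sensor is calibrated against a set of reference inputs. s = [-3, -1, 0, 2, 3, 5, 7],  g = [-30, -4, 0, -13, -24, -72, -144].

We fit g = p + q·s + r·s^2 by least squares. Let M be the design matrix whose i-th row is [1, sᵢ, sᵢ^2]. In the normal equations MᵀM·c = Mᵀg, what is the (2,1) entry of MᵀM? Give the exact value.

13

Row 2 ↔ basis s, column 1 ↔ basis 1, so (MᵀM)_{2,1} = Σᵢ s = (-3)·(1) + (-1)·(1) + (0)·(1) + (2)·(1) + (3)·(1) + (5)·(1) + (7)·(1) = 13.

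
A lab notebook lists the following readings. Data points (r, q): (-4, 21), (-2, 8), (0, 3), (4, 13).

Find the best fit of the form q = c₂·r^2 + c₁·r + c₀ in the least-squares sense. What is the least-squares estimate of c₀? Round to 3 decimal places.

MᵀM·[c₂, c₁, c₀]ᵀ = Mᵀq reads: 528·c₂ + (-8)·c₁ + 36·c₀ = 576;  (-8)·c₂ + 36·c₁ + (-2)·c₀ = -48;  36·c₂ + (-2)·c₁ + 4·c₀ = 45.
(Σr^2·r^2 = 528, Σr^2·r = -8, Σr^2 = 36, Σr·r = 36, Σr = -2, Σ1 = 4, Σr^2·q = 576, Σr·q = -48, Σq = 45.)
Solving the 3×3 system (Gaussian elimination) gives c₂ = 39/44, c₁ = -54/55, c₀ = 153/55.

c₀ = 2.782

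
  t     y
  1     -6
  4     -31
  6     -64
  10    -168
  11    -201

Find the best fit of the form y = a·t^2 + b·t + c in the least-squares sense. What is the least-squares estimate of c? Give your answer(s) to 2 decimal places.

The normal system AᵀA·[a, b, c]ᵀ = Aᵀy is [[26194, 2612, 274]; [2612, 274, 32]; [274, 32, 5]]·[a, b, c]ᵀ = [-43927, -4405, -470]ᵀ.
Inverting the 3×3 Gram matrix, [a, b, c]ᵀ = [-145621/91806, -46993/91806, -58163/15301]ᵀ.

c = -3.80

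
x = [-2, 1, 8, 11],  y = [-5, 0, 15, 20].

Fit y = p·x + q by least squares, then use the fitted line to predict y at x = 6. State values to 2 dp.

The normal equations are: 190·p + 18·q = 350;  18·p + 4·q = 30.
Determinant 190·4 − 18² = 436.
p = (350·4 − 18·30)/436 = 215/109; q = (190·30 − 18·350)/436 = -150/109.
At x = 6: ŷ = (215/109)·(6) + (-150/109)·(1) = 1140/109.

ŷ = 10.46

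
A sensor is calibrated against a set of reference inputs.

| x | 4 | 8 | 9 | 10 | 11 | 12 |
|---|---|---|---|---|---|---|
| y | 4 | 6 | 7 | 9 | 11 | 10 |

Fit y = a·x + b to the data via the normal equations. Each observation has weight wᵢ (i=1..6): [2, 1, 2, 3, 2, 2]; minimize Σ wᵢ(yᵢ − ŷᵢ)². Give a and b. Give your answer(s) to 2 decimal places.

a = 0.86, b = 0.16

AᵀWA·[a, b]ᵀ = AᵀWy reads: 1088·a + 110·b = 958;  110·a + 12·b = 97.
det = 1088·12 − 110² = 956.
a = (958·12 − 110·97)/956 = 413/478; b = (1088·97 − 110·958)/956 = 39/239.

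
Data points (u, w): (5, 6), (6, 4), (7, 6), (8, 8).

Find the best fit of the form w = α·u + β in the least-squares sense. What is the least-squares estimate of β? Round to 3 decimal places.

β = 0.800

Entries of AᵀA: Σu·u = 174, Σu = 26, Σ1 = 4.
For Aᵀw: Σu·w = 160, Σw = 24.
AᵀA·[α, β]ᵀ = Aᵀw becomes [[174, 26]; [26, 4]]·[α, β]ᵀ = [160, 24]ᵀ.
det = 174·4 − 26² = 20.
α = (160·4 − 26·24)/20 = 4/5; β = (174·24 − 26·160)/20 = 4/5.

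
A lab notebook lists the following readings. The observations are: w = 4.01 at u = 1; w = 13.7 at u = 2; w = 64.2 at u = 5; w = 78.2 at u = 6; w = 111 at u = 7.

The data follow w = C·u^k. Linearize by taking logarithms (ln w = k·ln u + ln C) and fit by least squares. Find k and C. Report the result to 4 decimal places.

Let Y = ln w. Fitting Y = k·ln u + ln C by least squares:
AᵀA = [[10.0677, 6.0403]; [6.0403, 5]], rhs = [25.4878, 17.2370]ᵀ  (here Σln u = 6.0403, Σ(ln u)² = 10.0677, Σln w = 17.2370, Σln u·ln w = 25.4878).
Solving (det = 13.8539): k = 1.68352, ln C = 1.41362, so C = exp(1.41362) = 4.11082.

k = 1.6835, C = 4.1108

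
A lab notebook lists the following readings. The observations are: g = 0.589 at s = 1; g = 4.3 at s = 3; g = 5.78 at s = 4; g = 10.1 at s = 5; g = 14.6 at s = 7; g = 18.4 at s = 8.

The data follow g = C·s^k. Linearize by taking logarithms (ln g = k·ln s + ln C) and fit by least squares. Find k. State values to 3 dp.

Let Y = ln g. Fitting Y = k·ln s + ln C by least squares:
Sums: Σln s = 8.1197, Σ(ln s)² = 13.8297, Σln g = 10.5896, Σln s·ln g = 19.0295.
Normal system: [[13.8297, 8.1197]; [8.1197, 6]]·[k, ln C]ᵀ = [19.0295, 10.5896]ᵀ.
Solving (det = 17.0487): k = 1.65367, ln C = -0.47295.

k = 1.654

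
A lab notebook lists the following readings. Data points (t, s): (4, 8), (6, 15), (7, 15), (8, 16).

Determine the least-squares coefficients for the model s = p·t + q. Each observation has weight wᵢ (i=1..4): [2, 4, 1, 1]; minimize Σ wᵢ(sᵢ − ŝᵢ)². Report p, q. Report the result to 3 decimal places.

p = 2.204, q = 0.427

The normal system MᵀWM·[p, q]ᵀ = MᵀWs is [[289, 47]; [47, 8]]·[p, q]ᵀ = [657, 107]ᵀ.
Eliminating q: 8·(row 1) − 47·(row 2) gives 103·p = 8·657 − 47·107 = 227, so p = 227/103.
Then q = (107 − 47·(227/103))/8 = 44/103.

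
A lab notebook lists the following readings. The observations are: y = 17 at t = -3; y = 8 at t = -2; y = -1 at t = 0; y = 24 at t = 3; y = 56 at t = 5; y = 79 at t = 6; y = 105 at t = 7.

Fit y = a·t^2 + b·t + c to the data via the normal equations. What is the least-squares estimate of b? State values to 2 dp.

Setting ∂/∂a … = 0 gives: 4500·a + 676·b + 132·c = 9790;  676·a + 132·b + 16·c = 1494;  132·a + 16·b + 7·c = 288.
(Σt^2·t^2 = 4500, Σt^2·t = 676, Σt^2 = 132, Σt·t = 132, Σt = 16, Σ1 = 7, Σt^2·y = 9790, Σt·y = 1494, Σy = 288.)
Inverting the 3×3 Gram matrix, [a, b, c]ᵀ = [22573/11332, 10705/11332, 4025/2833]ᵀ.

b = 0.94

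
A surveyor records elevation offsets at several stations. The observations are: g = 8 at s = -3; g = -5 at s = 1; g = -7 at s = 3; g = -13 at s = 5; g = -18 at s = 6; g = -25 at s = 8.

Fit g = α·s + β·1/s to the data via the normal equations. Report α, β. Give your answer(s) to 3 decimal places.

α = -2.894, β = -1.042

Normal-equation sums: Σs·s = 144, Σs·1/s = 6, Σ1/s·1/s = 2089/1600.
Right-hand side: Σs·g = -423, Σ1/s·g = -749/40.
Eliminating β: (2089/1600)·(row 1) − 6·(row 2) gives (15201/100)·α = (2089/1600)·(-423) − 6·(-749/40) = -703887/1600, so α = -234629/81072.
Then β = ((-749/40) − 6·(-234629/81072))/(2089/1600) = -1760/1689.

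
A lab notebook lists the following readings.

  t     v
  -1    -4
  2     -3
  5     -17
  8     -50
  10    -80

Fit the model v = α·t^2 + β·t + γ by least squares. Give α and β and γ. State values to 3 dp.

α = -0.931, β = 1.472, γ = -1.733

Compute the Gram sums: Σt^2·t^2 = 14738, Σt^2·t = 1644, Σt^2 = 194, Σt·t = 194, Σt = 24, Σ1 = 5.
For Aᵀv: Σt^2·v = -11641, Σt·v = -1287, Σv = -154.
Normal equations: [[14738, 1644, 194]; [1644, 194, 24]; [194, 24, 5]]·[α, β, γ]ᵀ = [-11641, -1287, -154]ᵀ.
Row-reducing yields α = -46661/50106, β = 24585/16702, γ = -6203/3579.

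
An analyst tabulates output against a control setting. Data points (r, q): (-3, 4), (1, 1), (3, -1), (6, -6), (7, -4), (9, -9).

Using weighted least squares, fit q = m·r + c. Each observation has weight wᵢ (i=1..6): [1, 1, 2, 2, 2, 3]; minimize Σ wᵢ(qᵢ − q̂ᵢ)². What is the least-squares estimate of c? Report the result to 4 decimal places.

From the data, Σwᵢ·r·r = 441, Σwᵢ·r = 57, Σwᵢ·1 = 11.
For AᵀWq: Σwᵢ·r·q = -388, Σwᵢ·q = -44.
AᵀWA·[m, c]ᵀ = AᵀWq becomes [[441, 57]; [57, 11]]·[m, c]ᵀ = [-388, -44]ᵀ.
det = 441·11 − 57² = 1602.
m = ((-388)·11 − 57·(-44))/1602 = -880/801; c = (441·(-44) − 57·(-388))/1602 = 452/267.

c = 1.6929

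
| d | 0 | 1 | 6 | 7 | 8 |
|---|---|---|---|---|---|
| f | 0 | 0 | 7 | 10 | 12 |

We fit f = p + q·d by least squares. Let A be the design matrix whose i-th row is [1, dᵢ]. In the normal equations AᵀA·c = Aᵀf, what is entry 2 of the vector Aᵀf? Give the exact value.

208

Entry 2 ↔ basis d, so (Aᵀf)_{2} = Σᵢ (d)·fᵢ = (0)·(0) + (1)·(0) + (6)·(7) + (7)·(10) + (8)·(12) = 208.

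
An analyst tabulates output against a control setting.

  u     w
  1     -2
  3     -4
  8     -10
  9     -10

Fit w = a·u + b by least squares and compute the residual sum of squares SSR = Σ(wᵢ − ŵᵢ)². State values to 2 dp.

SSR = 0.58

With design matrix A, AᵀA = [[155, 21]; [21, 4]] and Aᵀw = [-184, -26]ᵀ.
Eliminating b: 4·(row 1) − 21·(row 2) gives 179·a = 4·(-184) − 21·(-26) = -190, so a = -190/179.
Then b = ((-26) − 21·(-190/179))/4 = -166/179.
Residuals: -2/179, 20/179, -104/179, 86/179; SSR = 104/179.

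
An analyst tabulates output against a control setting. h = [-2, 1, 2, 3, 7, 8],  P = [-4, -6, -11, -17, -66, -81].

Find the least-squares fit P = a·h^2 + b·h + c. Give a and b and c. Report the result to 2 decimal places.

Compute the Gram sums: Σh^2·h^2 = 6611, Σh^2·h = 883, Σh^2 = 131, Σh·h = 131, Σh = 19, Σ1 = 6.
Right-hand side: Σh^2·P = -8637, Σh·P = -1181, ΣP = -185.
MᵀM·[a, b, c]ᵀ = MᵀP becomes [[6611, 883, 131]; [883, 131, 19]; [131, 19, 6]]·[a, b, c]ᵀ = [-8637, -1181, -185]ᵀ.
Row-reducing yields a = -17641/17439, b = -29932/17439, c = -19252/5813.

a = -1.01, b = -1.72, c = -3.31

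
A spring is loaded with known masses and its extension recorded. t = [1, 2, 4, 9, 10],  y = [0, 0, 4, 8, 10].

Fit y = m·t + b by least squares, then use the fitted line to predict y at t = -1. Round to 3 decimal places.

ŷ = -2.431

Sums needed: Σt·t = 202, Σt = 26, Σ1 = 5.
Right-hand side: Σt·y = 188, Σy = 22.
So MᵀM·[m, b]ᵀ = Mᵀy: [[202, 26]; [26, 5]]·[m, b]ᵀ = [188, 22]ᵀ.
det = 202·5 − 26² = 334.
m = (188·5 − 26·22)/334 = 184/167; b = (202·22 − 26·188)/334 = -222/167.
At t = -1: ŷ = (184/167)·(-1) + (-222/167)·(1) = -406/167.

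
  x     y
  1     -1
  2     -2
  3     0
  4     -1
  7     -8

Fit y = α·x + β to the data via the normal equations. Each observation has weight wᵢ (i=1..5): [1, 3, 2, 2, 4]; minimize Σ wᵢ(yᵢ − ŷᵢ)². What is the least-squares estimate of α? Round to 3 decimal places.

α = -1.317

From the data, Σwᵢ·x·x = 259, Σwᵢ·x = 49, Σwᵢ·1 = 12.
Moment sums: Σwᵢ·x·y = -245, Σwᵢ·y = -41.
So MᵀWM·[α, β]ᵀ = MᵀWy: [[259, 49]; [49, 12]]·[α, β]ᵀ = [-245, -41]ᵀ.
Determinant 259·12 − 49² = 707.
α = ((-245)·12 − 49·(-41))/707 = -133/101; β = (259·(-41) − 49·(-245))/707 = 198/101.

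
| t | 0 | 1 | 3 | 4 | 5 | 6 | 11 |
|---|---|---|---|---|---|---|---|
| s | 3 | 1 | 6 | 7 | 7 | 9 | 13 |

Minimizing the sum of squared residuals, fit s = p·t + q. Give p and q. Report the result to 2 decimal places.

With design matrix M, MᵀM = [[208, 30]; [30, 7]] and Mᵀs = [279, 46]ᵀ.
Δ = 208·7 − 30² = 556.
p = (279·7 − 30·46)/556 = 573/556; q = (208·46 − 30·279)/556 = 599/278.

p = 1.03, q = 2.15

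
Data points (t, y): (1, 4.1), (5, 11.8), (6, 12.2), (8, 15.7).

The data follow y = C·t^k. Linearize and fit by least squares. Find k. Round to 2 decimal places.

k = 0.64

Linearized form: ln y = k·ln t + ln C. From the 4 transformed points,
AᵀA = [[10.1248, 5.4806]; [5.4806, 4]], rhs = [14.1803, 9.1342]ᵀ  (here Σln t = 5.4806, Σ(ln t)² = 10.1248, Σln y = 9.1342, Σln t·ln y = 14.1803).
Slope k = (n·Σln t·ln y − Σln t·Σln y)/(n·Σ(ln t)² − (Σln t)²) = (4·14.1803 − 5.4806·9.1342)/10.4617 = 0.63661; ln C = (Σln y − k·Σln t)/n = 1.41128.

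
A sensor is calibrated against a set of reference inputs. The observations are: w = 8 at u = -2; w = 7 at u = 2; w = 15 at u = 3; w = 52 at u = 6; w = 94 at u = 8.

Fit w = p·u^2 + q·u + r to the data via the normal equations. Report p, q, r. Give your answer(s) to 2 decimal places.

p = 1.46, q = -0.24, r = 1.77

Setting ∂/∂p … = 0 gives: 5505·p + 755·q + 117·r = 8083;  755·p + 117·q + 17·r = 1107;  117·p + 17·q + 5·r = 176.
Solving the 3×3 system (Gaussian elimination) gives p = 132581/90566, q = -21893/90566, r = 11426/6469.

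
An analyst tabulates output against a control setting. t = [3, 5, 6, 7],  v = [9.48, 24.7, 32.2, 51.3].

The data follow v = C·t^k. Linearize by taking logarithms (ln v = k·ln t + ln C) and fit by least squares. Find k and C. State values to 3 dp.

k = 1.923, C = 1.125

Linearized form: ln v = k·ln t + ln C. From the 4 transformed points,
Σln t = 6.4457, Σ(ln t)² = 10.7942, Σln v = 12.8656, Σln t·ln v = 21.5155.
Equations: 10.7942·k + 6.4457·ln C = 21.5155;  6.4457·k + 4·ln C = 12.8656.
Δ = 10.7942·4 − (6.4457)² = 1.6295; k = (21.5155·4 − 6.4457·12.8656)/1.6295 = 1.92293, ln C = (10.7942·12.8656 − 6.4457·21.5155)/1.6295 = 0.11774, so C = exp(0.11774) = 1.12495.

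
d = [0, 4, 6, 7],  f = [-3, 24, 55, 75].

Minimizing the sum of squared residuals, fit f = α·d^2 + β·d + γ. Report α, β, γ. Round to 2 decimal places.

α = 1.47, β = 0.88, γ = -3.00

Forming AᵀA = [[3953, 623, 101]; [623, 101, 17]; [101, 17, 4]] and Aᵀf = [6039, 951, 151]ᵀ gives AᵀA·[α, β, γ]ᵀ = Aᵀf.
Row-reducing yields α = 545/372, β = 53/60, γ = -929/310.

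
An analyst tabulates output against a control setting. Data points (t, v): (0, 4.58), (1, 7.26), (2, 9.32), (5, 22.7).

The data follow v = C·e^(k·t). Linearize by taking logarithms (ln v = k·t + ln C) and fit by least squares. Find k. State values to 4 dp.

k = 0.3101

Let Y = ln v. Fitting Y = k·t + ln C by least squares:
Σt = 8.0000, Σ(t)² = 30.0000, Σln v = 8.8586, Σt·ln v = 22.0585.
Equations: 30.0000·k + 8.0000·ln C = 22.0585;  8.0000·k + 4·ln C = 8.8586.
Solving (det = 56.0000): k = 0.31009, ln C = 1.59446.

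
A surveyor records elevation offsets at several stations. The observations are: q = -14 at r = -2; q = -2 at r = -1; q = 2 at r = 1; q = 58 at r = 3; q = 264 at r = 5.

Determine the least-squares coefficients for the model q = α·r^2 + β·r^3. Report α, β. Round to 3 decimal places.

α = 0.428, β = 2.025

With design matrix A, AᵀA = [[724, 3336]; [3336, 16420]] and Aᵀq = [7066, 34682]ᵀ.
Eliminating β: 16420·(row 1) − 3336·(row 2) gives 759184·α = 16420·7066 − 3336·34682 = 324568, so α = 40571/94898.
Then β = (34682 − 3336·(40571/94898))/16420 = 192199/94898.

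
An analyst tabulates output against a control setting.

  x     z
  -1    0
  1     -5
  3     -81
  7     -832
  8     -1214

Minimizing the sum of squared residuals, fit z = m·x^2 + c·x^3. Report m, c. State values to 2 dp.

m = -3.01, c = -1.99

Sums needed: Σx^2·x^2 = 6580, Σx^2·x^3 = 49818, Σx^3·x^3 = 380524.
For Aᵀz: Σx^2·z = -119198, Σx^3·z = -909136.
So AᵀA·[m, c]ᵀ = Aᵀz: [[6580, 49818]; [49818, 380524]]·[m, c]ᵀ = [-119198, -909136]ᵀ.
Eliminating c: 380524·(row 1) − 49818·(row 2) gives 22014796·m = 380524·(-119198) − 49818·(-909136) = -66362504, so m = -16590626/5503699.
Then c = ((-909136) − 49818·(-16590626/5503699))/380524 = -10977229/5503699.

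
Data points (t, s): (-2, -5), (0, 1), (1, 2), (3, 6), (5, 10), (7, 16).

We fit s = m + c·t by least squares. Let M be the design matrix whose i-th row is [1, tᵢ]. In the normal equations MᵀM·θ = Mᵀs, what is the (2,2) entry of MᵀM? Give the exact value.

88

Row 2 ↔ basis t, column 2 ↔ basis t, so (MᵀM)_{2,2} = Σᵢ (t)·(t) = (-2)·(-2) + (0)·(0) + (1)·(1) + (3)·(3) + (5)·(5) + (7)·(7) = 88.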